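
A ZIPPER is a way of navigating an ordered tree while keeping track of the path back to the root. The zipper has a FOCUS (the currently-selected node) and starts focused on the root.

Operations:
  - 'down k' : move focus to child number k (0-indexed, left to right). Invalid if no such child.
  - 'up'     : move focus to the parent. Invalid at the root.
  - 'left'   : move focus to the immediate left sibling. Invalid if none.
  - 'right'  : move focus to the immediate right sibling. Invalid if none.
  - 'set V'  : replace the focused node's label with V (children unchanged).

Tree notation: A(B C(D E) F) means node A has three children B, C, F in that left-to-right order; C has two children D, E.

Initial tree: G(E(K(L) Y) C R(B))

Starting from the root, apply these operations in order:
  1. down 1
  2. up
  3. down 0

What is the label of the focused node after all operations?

Answer: E

Derivation:
Step 1 (down 1): focus=C path=1 depth=1 children=[] left=['E'] right=['R'] parent=G
Step 2 (up): focus=G path=root depth=0 children=['E', 'C', 'R'] (at root)
Step 3 (down 0): focus=E path=0 depth=1 children=['K', 'Y'] left=[] right=['C', 'R'] parent=G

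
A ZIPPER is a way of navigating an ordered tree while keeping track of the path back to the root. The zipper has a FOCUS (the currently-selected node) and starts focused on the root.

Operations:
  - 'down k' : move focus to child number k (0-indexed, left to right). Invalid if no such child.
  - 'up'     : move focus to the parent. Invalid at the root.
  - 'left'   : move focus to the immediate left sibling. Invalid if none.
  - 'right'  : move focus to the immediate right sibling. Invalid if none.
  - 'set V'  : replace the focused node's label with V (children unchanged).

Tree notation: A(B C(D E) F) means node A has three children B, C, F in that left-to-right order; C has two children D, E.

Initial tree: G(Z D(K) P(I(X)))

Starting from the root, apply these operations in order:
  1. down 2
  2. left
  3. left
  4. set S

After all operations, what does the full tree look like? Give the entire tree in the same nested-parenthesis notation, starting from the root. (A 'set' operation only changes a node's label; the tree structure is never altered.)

Step 1 (down 2): focus=P path=2 depth=1 children=['I'] left=['Z', 'D'] right=[] parent=G
Step 2 (left): focus=D path=1 depth=1 children=['K'] left=['Z'] right=['P'] parent=G
Step 3 (left): focus=Z path=0 depth=1 children=[] left=[] right=['D', 'P'] parent=G
Step 4 (set S): focus=S path=0 depth=1 children=[] left=[] right=['D', 'P'] parent=G

Answer: G(S D(K) P(I(X)))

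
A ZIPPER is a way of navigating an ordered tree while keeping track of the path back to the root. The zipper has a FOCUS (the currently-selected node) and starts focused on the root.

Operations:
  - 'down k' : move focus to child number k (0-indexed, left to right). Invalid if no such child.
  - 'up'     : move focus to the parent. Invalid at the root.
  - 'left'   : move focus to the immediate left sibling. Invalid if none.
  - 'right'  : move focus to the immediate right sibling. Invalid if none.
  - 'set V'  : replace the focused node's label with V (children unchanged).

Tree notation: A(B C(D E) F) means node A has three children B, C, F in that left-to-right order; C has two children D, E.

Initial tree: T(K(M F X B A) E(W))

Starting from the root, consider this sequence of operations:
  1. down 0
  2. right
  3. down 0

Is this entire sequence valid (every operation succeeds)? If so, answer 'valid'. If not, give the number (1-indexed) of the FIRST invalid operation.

Answer: valid

Derivation:
Step 1 (down 0): focus=K path=0 depth=1 children=['M', 'F', 'X', 'B', 'A'] left=[] right=['E'] parent=T
Step 2 (right): focus=E path=1 depth=1 children=['W'] left=['K'] right=[] parent=T
Step 3 (down 0): focus=W path=1/0 depth=2 children=[] left=[] right=[] parent=E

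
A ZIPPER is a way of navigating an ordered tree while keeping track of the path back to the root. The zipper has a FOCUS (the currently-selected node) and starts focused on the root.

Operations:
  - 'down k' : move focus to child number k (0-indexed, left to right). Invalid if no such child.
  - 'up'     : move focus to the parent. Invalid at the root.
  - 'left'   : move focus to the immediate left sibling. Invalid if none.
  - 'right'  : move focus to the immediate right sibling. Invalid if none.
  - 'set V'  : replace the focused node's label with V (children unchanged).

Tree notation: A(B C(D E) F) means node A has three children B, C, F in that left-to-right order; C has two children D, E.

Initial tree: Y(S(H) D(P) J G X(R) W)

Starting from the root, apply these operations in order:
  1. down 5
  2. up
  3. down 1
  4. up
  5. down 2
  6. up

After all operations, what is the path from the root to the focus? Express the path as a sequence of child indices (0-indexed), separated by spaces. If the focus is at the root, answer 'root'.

Step 1 (down 5): focus=W path=5 depth=1 children=[] left=['S', 'D', 'J', 'G', 'X'] right=[] parent=Y
Step 2 (up): focus=Y path=root depth=0 children=['S', 'D', 'J', 'G', 'X', 'W'] (at root)
Step 3 (down 1): focus=D path=1 depth=1 children=['P'] left=['S'] right=['J', 'G', 'X', 'W'] parent=Y
Step 4 (up): focus=Y path=root depth=0 children=['S', 'D', 'J', 'G', 'X', 'W'] (at root)
Step 5 (down 2): focus=J path=2 depth=1 children=[] left=['S', 'D'] right=['G', 'X', 'W'] parent=Y
Step 6 (up): focus=Y path=root depth=0 children=['S', 'D', 'J', 'G', 'X', 'W'] (at root)

Answer: root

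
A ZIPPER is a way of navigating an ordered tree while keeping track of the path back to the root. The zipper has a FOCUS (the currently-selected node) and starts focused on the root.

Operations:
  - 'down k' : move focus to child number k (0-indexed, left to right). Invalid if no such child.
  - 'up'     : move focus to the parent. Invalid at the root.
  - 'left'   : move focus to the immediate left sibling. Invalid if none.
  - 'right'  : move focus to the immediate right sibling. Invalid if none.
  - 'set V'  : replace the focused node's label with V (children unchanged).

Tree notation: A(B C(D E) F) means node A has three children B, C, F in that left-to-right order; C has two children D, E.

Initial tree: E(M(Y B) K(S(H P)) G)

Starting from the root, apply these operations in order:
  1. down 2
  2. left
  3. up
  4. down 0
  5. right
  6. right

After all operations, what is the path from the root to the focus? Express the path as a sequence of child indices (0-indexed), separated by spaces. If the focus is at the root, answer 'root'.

Answer: 2

Derivation:
Step 1 (down 2): focus=G path=2 depth=1 children=[] left=['M', 'K'] right=[] parent=E
Step 2 (left): focus=K path=1 depth=1 children=['S'] left=['M'] right=['G'] parent=E
Step 3 (up): focus=E path=root depth=0 children=['M', 'K', 'G'] (at root)
Step 4 (down 0): focus=M path=0 depth=1 children=['Y', 'B'] left=[] right=['K', 'G'] parent=E
Step 5 (right): focus=K path=1 depth=1 children=['S'] left=['M'] right=['G'] parent=E
Step 6 (right): focus=G path=2 depth=1 children=[] left=['M', 'K'] right=[] parent=E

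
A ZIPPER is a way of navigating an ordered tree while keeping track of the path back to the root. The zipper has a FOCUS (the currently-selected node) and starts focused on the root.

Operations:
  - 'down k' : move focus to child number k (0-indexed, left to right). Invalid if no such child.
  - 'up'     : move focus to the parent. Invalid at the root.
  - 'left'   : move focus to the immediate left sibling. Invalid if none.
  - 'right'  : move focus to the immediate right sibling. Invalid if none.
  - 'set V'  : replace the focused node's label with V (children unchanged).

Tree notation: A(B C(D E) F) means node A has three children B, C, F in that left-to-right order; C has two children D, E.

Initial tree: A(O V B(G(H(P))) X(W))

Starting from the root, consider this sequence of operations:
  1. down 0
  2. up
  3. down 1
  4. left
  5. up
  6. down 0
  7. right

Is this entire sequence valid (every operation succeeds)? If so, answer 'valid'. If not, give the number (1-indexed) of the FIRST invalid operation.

Step 1 (down 0): focus=O path=0 depth=1 children=[] left=[] right=['V', 'B', 'X'] parent=A
Step 2 (up): focus=A path=root depth=0 children=['O', 'V', 'B', 'X'] (at root)
Step 3 (down 1): focus=V path=1 depth=1 children=[] left=['O'] right=['B', 'X'] parent=A
Step 4 (left): focus=O path=0 depth=1 children=[] left=[] right=['V', 'B', 'X'] parent=A
Step 5 (up): focus=A path=root depth=0 children=['O', 'V', 'B', 'X'] (at root)
Step 6 (down 0): focus=O path=0 depth=1 children=[] left=[] right=['V', 'B', 'X'] parent=A
Step 7 (right): focus=V path=1 depth=1 children=[] left=['O'] right=['B', 'X'] parent=A

Answer: valid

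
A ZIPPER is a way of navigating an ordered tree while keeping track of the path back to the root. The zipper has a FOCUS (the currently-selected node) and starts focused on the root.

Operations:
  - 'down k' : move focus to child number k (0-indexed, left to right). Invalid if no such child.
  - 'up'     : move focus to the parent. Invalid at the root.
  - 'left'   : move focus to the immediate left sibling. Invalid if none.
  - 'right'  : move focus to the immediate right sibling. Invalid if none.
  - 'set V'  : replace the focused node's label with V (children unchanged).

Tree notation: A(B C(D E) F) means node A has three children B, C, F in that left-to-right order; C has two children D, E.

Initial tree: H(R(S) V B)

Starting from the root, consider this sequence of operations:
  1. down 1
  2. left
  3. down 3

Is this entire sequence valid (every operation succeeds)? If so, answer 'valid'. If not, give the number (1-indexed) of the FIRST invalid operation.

Step 1 (down 1): focus=V path=1 depth=1 children=[] left=['R'] right=['B'] parent=H
Step 2 (left): focus=R path=0 depth=1 children=['S'] left=[] right=['V', 'B'] parent=H
Step 3 (down 3): INVALID

Answer: 3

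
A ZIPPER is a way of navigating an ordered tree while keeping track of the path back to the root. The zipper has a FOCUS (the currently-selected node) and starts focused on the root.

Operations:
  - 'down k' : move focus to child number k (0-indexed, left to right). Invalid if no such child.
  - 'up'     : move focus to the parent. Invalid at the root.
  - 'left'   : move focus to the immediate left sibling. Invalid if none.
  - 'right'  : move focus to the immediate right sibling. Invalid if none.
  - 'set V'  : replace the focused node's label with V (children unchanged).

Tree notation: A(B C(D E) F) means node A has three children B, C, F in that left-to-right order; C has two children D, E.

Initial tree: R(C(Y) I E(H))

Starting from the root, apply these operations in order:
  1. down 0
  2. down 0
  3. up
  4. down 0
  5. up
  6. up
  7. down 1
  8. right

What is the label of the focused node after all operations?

Answer: E

Derivation:
Step 1 (down 0): focus=C path=0 depth=1 children=['Y'] left=[] right=['I', 'E'] parent=R
Step 2 (down 0): focus=Y path=0/0 depth=2 children=[] left=[] right=[] parent=C
Step 3 (up): focus=C path=0 depth=1 children=['Y'] left=[] right=['I', 'E'] parent=R
Step 4 (down 0): focus=Y path=0/0 depth=2 children=[] left=[] right=[] parent=C
Step 5 (up): focus=C path=0 depth=1 children=['Y'] left=[] right=['I', 'E'] parent=R
Step 6 (up): focus=R path=root depth=0 children=['C', 'I', 'E'] (at root)
Step 7 (down 1): focus=I path=1 depth=1 children=[] left=['C'] right=['E'] parent=R
Step 8 (right): focus=E path=2 depth=1 children=['H'] left=['C', 'I'] right=[] parent=R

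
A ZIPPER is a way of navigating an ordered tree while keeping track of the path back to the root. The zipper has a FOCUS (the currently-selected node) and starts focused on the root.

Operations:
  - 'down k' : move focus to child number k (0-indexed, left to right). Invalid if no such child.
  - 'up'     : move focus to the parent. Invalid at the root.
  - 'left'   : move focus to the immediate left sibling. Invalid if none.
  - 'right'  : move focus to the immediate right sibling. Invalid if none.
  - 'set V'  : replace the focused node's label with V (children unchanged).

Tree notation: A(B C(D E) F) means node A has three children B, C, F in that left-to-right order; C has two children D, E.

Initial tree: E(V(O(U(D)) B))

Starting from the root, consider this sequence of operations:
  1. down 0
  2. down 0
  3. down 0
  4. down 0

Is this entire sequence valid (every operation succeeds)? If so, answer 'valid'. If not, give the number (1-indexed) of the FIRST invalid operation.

Answer: valid

Derivation:
Step 1 (down 0): focus=V path=0 depth=1 children=['O', 'B'] left=[] right=[] parent=E
Step 2 (down 0): focus=O path=0/0 depth=2 children=['U'] left=[] right=['B'] parent=V
Step 3 (down 0): focus=U path=0/0/0 depth=3 children=['D'] left=[] right=[] parent=O
Step 4 (down 0): focus=D path=0/0/0/0 depth=4 children=[] left=[] right=[] parent=U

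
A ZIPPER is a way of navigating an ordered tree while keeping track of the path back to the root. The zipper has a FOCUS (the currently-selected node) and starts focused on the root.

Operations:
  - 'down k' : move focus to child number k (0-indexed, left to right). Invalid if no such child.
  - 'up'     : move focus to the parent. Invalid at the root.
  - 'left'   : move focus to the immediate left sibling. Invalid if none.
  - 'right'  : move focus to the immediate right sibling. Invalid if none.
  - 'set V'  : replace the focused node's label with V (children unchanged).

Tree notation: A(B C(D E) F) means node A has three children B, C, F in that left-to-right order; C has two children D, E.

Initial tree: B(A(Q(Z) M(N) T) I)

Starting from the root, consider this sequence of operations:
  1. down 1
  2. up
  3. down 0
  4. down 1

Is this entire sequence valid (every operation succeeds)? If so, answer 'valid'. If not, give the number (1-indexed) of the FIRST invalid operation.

Step 1 (down 1): focus=I path=1 depth=1 children=[] left=['A'] right=[] parent=B
Step 2 (up): focus=B path=root depth=0 children=['A', 'I'] (at root)
Step 3 (down 0): focus=A path=0 depth=1 children=['Q', 'M', 'T'] left=[] right=['I'] parent=B
Step 4 (down 1): focus=M path=0/1 depth=2 children=['N'] left=['Q'] right=['T'] parent=A

Answer: valid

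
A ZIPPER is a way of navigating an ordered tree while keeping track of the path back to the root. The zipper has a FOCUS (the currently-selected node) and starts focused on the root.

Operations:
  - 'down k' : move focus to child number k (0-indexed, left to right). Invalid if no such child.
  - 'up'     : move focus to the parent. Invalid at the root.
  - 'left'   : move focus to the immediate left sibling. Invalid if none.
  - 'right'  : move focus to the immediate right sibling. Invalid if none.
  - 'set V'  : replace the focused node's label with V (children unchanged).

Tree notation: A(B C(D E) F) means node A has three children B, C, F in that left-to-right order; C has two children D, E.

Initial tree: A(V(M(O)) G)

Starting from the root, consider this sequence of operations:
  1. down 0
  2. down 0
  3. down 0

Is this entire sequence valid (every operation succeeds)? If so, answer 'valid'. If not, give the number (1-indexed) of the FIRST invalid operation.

Answer: valid

Derivation:
Step 1 (down 0): focus=V path=0 depth=1 children=['M'] left=[] right=['G'] parent=A
Step 2 (down 0): focus=M path=0/0 depth=2 children=['O'] left=[] right=[] parent=V
Step 3 (down 0): focus=O path=0/0/0 depth=3 children=[] left=[] right=[] parent=M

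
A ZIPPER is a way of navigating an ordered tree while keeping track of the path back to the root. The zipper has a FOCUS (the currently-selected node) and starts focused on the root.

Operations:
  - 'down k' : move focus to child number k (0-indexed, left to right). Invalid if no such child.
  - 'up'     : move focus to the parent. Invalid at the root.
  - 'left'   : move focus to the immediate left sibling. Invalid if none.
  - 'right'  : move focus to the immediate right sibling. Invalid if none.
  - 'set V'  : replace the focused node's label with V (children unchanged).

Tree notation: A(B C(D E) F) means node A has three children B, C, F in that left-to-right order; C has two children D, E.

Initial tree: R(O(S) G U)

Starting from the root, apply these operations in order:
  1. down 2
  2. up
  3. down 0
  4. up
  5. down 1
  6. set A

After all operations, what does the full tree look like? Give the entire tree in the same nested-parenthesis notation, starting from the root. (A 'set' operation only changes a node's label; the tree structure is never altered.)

Step 1 (down 2): focus=U path=2 depth=1 children=[] left=['O', 'G'] right=[] parent=R
Step 2 (up): focus=R path=root depth=0 children=['O', 'G', 'U'] (at root)
Step 3 (down 0): focus=O path=0 depth=1 children=['S'] left=[] right=['G', 'U'] parent=R
Step 4 (up): focus=R path=root depth=0 children=['O', 'G', 'U'] (at root)
Step 5 (down 1): focus=G path=1 depth=1 children=[] left=['O'] right=['U'] parent=R
Step 6 (set A): focus=A path=1 depth=1 children=[] left=['O'] right=['U'] parent=R

Answer: R(O(S) A U)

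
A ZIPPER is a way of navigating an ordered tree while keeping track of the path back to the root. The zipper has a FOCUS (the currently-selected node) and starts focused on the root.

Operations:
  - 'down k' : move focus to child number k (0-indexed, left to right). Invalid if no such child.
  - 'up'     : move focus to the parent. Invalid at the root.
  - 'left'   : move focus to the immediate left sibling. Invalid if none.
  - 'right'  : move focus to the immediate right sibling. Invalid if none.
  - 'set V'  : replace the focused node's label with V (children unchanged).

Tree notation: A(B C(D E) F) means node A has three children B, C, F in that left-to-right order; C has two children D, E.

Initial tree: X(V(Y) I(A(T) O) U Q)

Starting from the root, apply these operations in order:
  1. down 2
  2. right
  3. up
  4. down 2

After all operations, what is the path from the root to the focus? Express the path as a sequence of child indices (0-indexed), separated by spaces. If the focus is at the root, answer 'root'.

Answer: 2

Derivation:
Step 1 (down 2): focus=U path=2 depth=1 children=[] left=['V', 'I'] right=['Q'] parent=X
Step 2 (right): focus=Q path=3 depth=1 children=[] left=['V', 'I', 'U'] right=[] parent=X
Step 3 (up): focus=X path=root depth=0 children=['V', 'I', 'U', 'Q'] (at root)
Step 4 (down 2): focus=U path=2 depth=1 children=[] left=['V', 'I'] right=['Q'] parent=X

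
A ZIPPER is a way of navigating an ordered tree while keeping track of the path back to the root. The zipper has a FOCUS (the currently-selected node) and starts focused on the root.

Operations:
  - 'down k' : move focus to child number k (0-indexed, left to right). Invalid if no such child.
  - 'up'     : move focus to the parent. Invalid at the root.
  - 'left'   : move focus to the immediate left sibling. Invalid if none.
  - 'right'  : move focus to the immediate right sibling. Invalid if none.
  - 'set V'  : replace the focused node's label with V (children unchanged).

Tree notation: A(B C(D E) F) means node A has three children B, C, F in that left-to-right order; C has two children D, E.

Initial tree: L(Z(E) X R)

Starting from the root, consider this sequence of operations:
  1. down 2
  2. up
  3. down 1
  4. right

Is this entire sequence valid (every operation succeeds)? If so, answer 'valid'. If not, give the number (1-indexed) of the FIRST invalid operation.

Answer: valid

Derivation:
Step 1 (down 2): focus=R path=2 depth=1 children=[] left=['Z', 'X'] right=[] parent=L
Step 2 (up): focus=L path=root depth=0 children=['Z', 'X', 'R'] (at root)
Step 3 (down 1): focus=X path=1 depth=1 children=[] left=['Z'] right=['R'] parent=L
Step 4 (right): focus=R path=2 depth=1 children=[] left=['Z', 'X'] right=[] parent=L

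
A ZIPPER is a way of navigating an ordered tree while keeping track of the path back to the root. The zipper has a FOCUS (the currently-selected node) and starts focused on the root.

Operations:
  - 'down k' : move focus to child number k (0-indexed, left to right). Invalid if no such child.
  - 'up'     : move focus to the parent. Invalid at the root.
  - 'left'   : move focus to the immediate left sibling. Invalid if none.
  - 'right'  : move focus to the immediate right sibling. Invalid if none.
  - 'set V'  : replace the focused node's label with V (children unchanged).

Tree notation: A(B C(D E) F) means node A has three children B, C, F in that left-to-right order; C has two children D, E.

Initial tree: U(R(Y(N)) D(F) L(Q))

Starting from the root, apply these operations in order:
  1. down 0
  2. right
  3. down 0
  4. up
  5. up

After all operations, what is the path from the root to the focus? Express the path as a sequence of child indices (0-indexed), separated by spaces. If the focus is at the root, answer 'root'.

Answer: root

Derivation:
Step 1 (down 0): focus=R path=0 depth=1 children=['Y'] left=[] right=['D', 'L'] parent=U
Step 2 (right): focus=D path=1 depth=1 children=['F'] left=['R'] right=['L'] parent=U
Step 3 (down 0): focus=F path=1/0 depth=2 children=[] left=[] right=[] parent=D
Step 4 (up): focus=D path=1 depth=1 children=['F'] left=['R'] right=['L'] parent=U
Step 5 (up): focus=U path=root depth=0 children=['R', 'D', 'L'] (at root)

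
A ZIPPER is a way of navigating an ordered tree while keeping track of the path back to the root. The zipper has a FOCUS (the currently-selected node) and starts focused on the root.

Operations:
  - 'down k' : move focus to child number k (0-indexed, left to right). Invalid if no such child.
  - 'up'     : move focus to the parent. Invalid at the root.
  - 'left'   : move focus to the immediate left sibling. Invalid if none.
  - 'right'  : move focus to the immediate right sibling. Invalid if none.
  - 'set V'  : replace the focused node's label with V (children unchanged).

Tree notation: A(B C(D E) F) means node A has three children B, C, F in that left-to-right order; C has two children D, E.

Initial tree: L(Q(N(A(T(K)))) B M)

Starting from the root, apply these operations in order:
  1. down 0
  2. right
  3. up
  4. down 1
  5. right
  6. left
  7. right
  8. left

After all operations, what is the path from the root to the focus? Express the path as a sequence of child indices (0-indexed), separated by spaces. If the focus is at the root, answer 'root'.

Answer: 1

Derivation:
Step 1 (down 0): focus=Q path=0 depth=1 children=['N'] left=[] right=['B', 'M'] parent=L
Step 2 (right): focus=B path=1 depth=1 children=[] left=['Q'] right=['M'] parent=L
Step 3 (up): focus=L path=root depth=0 children=['Q', 'B', 'M'] (at root)
Step 4 (down 1): focus=B path=1 depth=1 children=[] left=['Q'] right=['M'] parent=L
Step 5 (right): focus=M path=2 depth=1 children=[] left=['Q', 'B'] right=[] parent=L
Step 6 (left): focus=B path=1 depth=1 children=[] left=['Q'] right=['M'] parent=L
Step 7 (right): focus=M path=2 depth=1 children=[] left=['Q', 'B'] right=[] parent=L
Step 8 (left): focus=B path=1 depth=1 children=[] left=['Q'] right=['M'] parent=L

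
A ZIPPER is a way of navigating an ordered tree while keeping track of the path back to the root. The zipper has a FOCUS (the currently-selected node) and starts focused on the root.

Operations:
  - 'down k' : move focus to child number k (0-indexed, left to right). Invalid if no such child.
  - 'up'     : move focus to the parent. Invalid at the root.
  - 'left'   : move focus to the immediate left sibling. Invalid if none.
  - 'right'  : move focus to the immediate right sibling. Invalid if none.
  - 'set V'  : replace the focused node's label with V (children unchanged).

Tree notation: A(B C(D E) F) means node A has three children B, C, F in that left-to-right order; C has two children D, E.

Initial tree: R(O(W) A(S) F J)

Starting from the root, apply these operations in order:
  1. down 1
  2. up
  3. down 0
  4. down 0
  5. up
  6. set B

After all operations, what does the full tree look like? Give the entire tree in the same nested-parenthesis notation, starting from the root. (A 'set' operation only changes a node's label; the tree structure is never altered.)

Step 1 (down 1): focus=A path=1 depth=1 children=['S'] left=['O'] right=['F', 'J'] parent=R
Step 2 (up): focus=R path=root depth=0 children=['O', 'A', 'F', 'J'] (at root)
Step 3 (down 0): focus=O path=0 depth=1 children=['W'] left=[] right=['A', 'F', 'J'] parent=R
Step 4 (down 0): focus=W path=0/0 depth=2 children=[] left=[] right=[] parent=O
Step 5 (up): focus=O path=0 depth=1 children=['W'] left=[] right=['A', 'F', 'J'] parent=R
Step 6 (set B): focus=B path=0 depth=1 children=['W'] left=[] right=['A', 'F', 'J'] parent=R

Answer: R(B(W) A(S) F J)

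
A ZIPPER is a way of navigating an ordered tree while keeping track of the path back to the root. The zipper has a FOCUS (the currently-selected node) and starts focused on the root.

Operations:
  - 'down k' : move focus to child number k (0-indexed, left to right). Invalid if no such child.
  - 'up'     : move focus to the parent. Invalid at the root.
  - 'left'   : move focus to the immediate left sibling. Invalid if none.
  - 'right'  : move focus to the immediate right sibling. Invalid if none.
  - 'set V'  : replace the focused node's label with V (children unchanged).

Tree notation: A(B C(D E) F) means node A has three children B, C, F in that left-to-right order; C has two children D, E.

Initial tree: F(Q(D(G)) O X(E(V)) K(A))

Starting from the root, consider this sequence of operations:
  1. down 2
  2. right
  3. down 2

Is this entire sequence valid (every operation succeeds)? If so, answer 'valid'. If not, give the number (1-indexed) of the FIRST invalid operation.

Step 1 (down 2): focus=X path=2 depth=1 children=['E'] left=['Q', 'O'] right=['K'] parent=F
Step 2 (right): focus=K path=3 depth=1 children=['A'] left=['Q', 'O', 'X'] right=[] parent=F
Step 3 (down 2): INVALID

Answer: 3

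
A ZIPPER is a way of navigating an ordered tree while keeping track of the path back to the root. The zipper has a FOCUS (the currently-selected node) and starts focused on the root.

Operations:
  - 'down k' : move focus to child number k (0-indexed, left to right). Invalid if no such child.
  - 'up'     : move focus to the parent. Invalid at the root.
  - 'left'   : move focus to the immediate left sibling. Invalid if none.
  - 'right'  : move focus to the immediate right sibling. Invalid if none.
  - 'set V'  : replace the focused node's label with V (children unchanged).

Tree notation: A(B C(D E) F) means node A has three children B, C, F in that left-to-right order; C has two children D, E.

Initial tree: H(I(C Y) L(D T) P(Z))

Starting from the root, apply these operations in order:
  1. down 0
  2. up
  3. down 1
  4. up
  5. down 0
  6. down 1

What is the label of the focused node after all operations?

Step 1 (down 0): focus=I path=0 depth=1 children=['C', 'Y'] left=[] right=['L', 'P'] parent=H
Step 2 (up): focus=H path=root depth=0 children=['I', 'L', 'P'] (at root)
Step 3 (down 1): focus=L path=1 depth=1 children=['D', 'T'] left=['I'] right=['P'] parent=H
Step 4 (up): focus=H path=root depth=0 children=['I', 'L', 'P'] (at root)
Step 5 (down 0): focus=I path=0 depth=1 children=['C', 'Y'] left=[] right=['L', 'P'] parent=H
Step 6 (down 1): focus=Y path=0/1 depth=2 children=[] left=['C'] right=[] parent=I

Answer: Y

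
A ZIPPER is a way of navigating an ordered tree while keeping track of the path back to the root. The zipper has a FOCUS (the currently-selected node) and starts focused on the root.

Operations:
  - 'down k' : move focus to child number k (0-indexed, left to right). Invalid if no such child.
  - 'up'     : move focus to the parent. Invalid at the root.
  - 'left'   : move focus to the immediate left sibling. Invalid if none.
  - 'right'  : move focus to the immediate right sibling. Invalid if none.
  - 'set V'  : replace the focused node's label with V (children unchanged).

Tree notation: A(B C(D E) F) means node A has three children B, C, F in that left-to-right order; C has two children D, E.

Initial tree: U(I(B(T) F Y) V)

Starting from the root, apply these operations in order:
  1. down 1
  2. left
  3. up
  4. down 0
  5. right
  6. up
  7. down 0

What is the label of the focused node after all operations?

Answer: I

Derivation:
Step 1 (down 1): focus=V path=1 depth=1 children=[] left=['I'] right=[] parent=U
Step 2 (left): focus=I path=0 depth=1 children=['B', 'F', 'Y'] left=[] right=['V'] parent=U
Step 3 (up): focus=U path=root depth=0 children=['I', 'V'] (at root)
Step 4 (down 0): focus=I path=0 depth=1 children=['B', 'F', 'Y'] left=[] right=['V'] parent=U
Step 5 (right): focus=V path=1 depth=1 children=[] left=['I'] right=[] parent=U
Step 6 (up): focus=U path=root depth=0 children=['I', 'V'] (at root)
Step 7 (down 0): focus=I path=0 depth=1 children=['B', 'F', 'Y'] left=[] right=['V'] parent=U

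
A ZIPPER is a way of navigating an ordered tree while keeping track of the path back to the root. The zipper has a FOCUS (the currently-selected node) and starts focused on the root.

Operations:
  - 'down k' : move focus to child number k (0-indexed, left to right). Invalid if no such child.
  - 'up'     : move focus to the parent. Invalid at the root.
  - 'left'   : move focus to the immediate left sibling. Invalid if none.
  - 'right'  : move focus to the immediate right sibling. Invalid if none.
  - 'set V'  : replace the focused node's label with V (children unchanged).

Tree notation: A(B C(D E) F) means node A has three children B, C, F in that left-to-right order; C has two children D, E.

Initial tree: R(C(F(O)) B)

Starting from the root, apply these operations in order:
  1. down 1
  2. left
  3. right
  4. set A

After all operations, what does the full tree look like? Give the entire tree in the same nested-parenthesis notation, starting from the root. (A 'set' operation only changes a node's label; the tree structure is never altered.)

Step 1 (down 1): focus=B path=1 depth=1 children=[] left=['C'] right=[] parent=R
Step 2 (left): focus=C path=0 depth=1 children=['F'] left=[] right=['B'] parent=R
Step 3 (right): focus=B path=1 depth=1 children=[] left=['C'] right=[] parent=R
Step 4 (set A): focus=A path=1 depth=1 children=[] left=['C'] right=[] parent=R

Answer: R(C(F(O)) A)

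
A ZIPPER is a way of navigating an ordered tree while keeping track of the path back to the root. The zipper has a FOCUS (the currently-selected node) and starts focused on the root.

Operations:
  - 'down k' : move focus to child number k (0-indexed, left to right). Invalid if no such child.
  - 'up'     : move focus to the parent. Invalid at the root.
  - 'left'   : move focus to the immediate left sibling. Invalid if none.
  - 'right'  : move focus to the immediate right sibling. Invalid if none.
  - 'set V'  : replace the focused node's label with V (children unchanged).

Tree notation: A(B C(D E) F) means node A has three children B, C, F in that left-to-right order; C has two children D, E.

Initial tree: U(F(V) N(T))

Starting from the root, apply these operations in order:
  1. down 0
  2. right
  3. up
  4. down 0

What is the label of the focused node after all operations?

Step 1 (down 0): focus=F path=0 depth=1 children=['V'] left=[] right=['N'] parent=U
Step 2 (right): focus=N path=1 depth=1 children=['T'] left=['F'] right=[] parent=U
Step 3 (up): focus=U path=root depth=0 children=['F', 'N'] (at root)
Step 4 (down 0): focus=F path=0 depth=1 children=['V'] left=[] right=['N'] parent=U

Answer: F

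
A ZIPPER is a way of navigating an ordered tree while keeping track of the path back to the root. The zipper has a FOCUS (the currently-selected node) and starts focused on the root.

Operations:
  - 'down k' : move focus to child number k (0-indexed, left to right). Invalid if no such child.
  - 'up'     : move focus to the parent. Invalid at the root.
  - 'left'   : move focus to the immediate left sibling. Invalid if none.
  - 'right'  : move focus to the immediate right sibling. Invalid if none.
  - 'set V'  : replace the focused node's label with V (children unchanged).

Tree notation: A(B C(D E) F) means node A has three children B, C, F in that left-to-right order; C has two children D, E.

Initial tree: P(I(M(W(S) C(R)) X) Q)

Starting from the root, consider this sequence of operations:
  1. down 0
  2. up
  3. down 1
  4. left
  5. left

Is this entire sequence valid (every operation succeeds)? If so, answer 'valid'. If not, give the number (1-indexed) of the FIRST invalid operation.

Answer: 5

Derivation:
Step 1 (down 0): focus=I path=0 depth=1 children=['M', 'X'] left=[] right=['Q'] parent=P
Step 2 (up): focus=P path=root depth=0 children=['I', 'Q'] (at root)
Step 3 (down 1): focus=Q path=1 depth=1 children=[] left=['I'] right=[] parent=P
Step 4 (left): focus=I path=0 depth=1 children=['M', 'X'] left=[] right=['Q'] parent=P
Step 5 (left): INVALID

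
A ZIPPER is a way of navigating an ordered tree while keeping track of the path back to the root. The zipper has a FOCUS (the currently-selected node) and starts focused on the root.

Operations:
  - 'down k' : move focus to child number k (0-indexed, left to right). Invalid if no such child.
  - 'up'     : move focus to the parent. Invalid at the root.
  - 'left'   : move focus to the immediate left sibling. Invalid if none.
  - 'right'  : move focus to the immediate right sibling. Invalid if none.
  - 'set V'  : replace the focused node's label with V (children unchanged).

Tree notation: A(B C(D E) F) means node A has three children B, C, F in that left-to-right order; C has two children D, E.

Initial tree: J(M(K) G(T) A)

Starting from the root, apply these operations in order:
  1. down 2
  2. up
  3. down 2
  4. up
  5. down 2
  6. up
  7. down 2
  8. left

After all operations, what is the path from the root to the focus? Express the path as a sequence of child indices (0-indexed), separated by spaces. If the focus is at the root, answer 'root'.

Answer: 1

Derivation:
Step 1 (down 2): focus=A path=2 depth=1 children=[] left=['M', 'G'] right=[] parent=J
Step 2 (up): focus=J path=root depth=0 children=['M', 'G', 'A'] (at root)
Step 3 (down 2): focus=A path=2 depth=1 children=[] left=['M', 'G'] right=[] parent=J
Step 4 (up): focus=J path=root depth=0 children=['M', 'G', 'A'] (at root)
Step 5 (down 2): focus=A path=2 depth=1 children=[] left=['M', 'G'] right=[] parent=J
Step 6 (up): focus=J path=root depth=0 children=['M', 'G', 'A'] (at root)
Step 7 (down 2): focus=A path=2 depth=1 children=[] left=['M', 'G'] right=[] parent=J
Step 8 (left): focus=G path=1 depth=1 children=['T'] left=['M'] right=['A'] parent=J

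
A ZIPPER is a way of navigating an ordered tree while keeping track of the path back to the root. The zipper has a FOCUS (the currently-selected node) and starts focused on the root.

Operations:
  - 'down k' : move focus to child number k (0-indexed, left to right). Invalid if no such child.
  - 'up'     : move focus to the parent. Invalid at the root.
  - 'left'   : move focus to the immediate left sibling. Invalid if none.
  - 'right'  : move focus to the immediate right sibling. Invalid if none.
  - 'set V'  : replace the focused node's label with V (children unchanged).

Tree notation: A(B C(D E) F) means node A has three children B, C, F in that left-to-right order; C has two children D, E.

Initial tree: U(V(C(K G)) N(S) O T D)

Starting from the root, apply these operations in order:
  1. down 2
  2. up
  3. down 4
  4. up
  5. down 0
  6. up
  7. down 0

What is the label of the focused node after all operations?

Step 1 (down 2): focus=O path=2 depth=1 children=[] left=['V', 'N'] right=['T', 'D'] parent=U
Step 2 (up): focus=U path=root depth=0 children=['V', 'N', 'O', 'T', 'D'] (at root)
Step 3 (down 4): focus=D path=4 depth=1 children=[] left=['V', 'N', 'O', 'T'] right=[] parent=U
Step 4 (up): focus=U path=root depth=0 children=['V', 'N', 'O', 'T', 'D'] (at root)
Step 5 (down 0): focus=V path=0 depth=1 children=['C'] left=[] right=['N', 'O', 'T', 'D'] parent=U
Step 6 (up): focus=U path=root depth=0 children=['V', 'N', 'O', 'T', 'D'] (at root)
Step 7 (down 0): focus=V path=0 depth=1 children=['C'] left=[] right=['N', 'O', 'T', 'D'] parent=U

Answer: V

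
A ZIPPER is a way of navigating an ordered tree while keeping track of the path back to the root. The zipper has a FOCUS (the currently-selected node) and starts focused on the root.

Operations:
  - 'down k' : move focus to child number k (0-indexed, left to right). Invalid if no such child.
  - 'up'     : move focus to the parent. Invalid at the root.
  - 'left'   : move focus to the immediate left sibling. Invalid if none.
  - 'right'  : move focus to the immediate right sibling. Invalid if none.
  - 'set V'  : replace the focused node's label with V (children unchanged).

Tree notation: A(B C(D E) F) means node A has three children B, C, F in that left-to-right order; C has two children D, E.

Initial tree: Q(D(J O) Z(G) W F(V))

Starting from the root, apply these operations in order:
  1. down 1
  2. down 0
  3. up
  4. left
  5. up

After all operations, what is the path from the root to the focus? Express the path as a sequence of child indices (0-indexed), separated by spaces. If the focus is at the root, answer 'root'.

Answer: root

Derivation:
Step 1 (down 1): focus=Z path=1 depth=1 children=['G'] left=['D'] right=['W', 'F'] parent=Q
Step 2 (down 0): focus=G path=1/0 depth=2 children=[] left=[] right=[] parent=Z
Step 3 (up): focus=Z path=1 depth=1 children=['G'] left=['D'] right=['W', 'F'] parent=Q
Step 4 (left): focus=D path=0 depth=1 children=['J', 'O'] left=[] right=['Z', 'W', 'F'] parent=Q
Step 5 (up): focus=Q path=root depth=0 children=['D', 'Z', 'W', 'F'] (at root)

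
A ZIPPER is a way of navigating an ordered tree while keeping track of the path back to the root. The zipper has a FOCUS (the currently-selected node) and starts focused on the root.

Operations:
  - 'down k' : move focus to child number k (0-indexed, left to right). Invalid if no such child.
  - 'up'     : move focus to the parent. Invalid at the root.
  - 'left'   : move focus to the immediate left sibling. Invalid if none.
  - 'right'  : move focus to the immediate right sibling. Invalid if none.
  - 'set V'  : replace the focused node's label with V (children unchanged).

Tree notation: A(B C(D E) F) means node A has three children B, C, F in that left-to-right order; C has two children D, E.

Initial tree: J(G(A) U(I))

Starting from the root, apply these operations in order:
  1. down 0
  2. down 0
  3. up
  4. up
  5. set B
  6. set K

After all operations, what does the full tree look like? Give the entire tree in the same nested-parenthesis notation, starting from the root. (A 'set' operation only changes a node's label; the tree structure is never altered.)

Step 1 (down 0): focus=G path=0 depth=1 children=['A'] left=[] right=['U'] parent=J
Step 2 (down 0): focus=A path=0/0 depth=2 children=[] left=[] right=[] parent=G
Step 3 (up): focus=G path=0 depth=1 children=['A'] left=[] right=['U'] parent=J
Step 4 (up): focus=J path=root depth=0 children=['G', 'U'] (at root)
Step 5 (set B): focus=B path=root depth=0 children=['G', 'U'] (at root)
Step 6 (set K): focus=K path=root depth=0 children=['G', 'U'] (at root)

Answer: K(G(A) U(I))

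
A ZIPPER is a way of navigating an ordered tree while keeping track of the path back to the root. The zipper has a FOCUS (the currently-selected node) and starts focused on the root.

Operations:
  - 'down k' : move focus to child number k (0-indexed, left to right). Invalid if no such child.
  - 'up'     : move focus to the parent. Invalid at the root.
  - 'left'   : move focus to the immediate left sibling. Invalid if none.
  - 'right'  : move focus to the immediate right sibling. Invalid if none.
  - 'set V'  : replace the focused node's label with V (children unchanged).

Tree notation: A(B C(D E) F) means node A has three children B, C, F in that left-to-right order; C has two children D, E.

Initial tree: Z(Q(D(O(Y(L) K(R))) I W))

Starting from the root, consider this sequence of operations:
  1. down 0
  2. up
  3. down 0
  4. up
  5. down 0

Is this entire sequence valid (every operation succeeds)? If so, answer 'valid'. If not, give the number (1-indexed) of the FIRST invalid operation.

Answer: valid

Derivation:
Step 1 (down 0): focus=Q path=0 depth=1 children=['D', 'I', 'W'] left=[] right=[] parent=Z
Step 2 (up): focus=Z path=root depth=0 children=['Q'] (at root)
Step 3 (down 0): focus=Q path=0 depth=1 children=['D', 'I', 'W'] left=[] right=[] parent=Z
Step 4 (up): focus=Z path=root depth=0 children=['Q'] (at root)
Step 5 (down 0): focus=Q path=0 depth=1 children=['D', 'I', 'W'] left=[] right=[] parent=Z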